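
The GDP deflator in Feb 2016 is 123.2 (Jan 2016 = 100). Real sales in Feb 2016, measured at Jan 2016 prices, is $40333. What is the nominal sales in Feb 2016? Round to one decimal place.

Nominal = Real × (Index/100) = 40333 × (123.2/100)
        = 40333 × 1.232 = 49690.2560

49690.3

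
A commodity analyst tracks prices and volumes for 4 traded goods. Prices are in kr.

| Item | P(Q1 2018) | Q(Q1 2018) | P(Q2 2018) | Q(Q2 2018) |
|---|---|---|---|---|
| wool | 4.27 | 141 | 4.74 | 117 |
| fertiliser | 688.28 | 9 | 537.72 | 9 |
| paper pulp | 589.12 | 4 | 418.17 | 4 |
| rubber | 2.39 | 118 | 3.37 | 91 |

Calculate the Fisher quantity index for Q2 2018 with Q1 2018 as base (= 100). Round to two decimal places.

Laspeyres component (base-period weights):
ΣP(Q1 2018)Q(Q2 2018) = 4.27×117 + 688.28×9 + 589.12×4 + 2.39×91 = 499.59 + 6194.52 + 2356.48 + 217.49 = 9268.08
ΣP(Q1 2018)Q(Q1 2018) = 4.27×141 + 688.28×9 + 589.12×4 + 2.39×118 = 602.07 + 6194.52 + 2356.48 + 282.02 = 9435.09
L = 9268.08 / 9435.09 × 100 = 98.2299
Paasche component (current-period weights):
ΣP(Q2 2018)Q(Q2 2018) = 4.74×117 + 537.72×9 + 418.17×4 + 3.37×91 = 554.58 + 4839.48 + 1672.68 + 306.67 = 7373.41
ΣP(Q2 2018)Q(Q1 2018) = 4.74×141 + 537.72×9 + 418.17×4 + 3.37×118 = 668.34 + 4839.48 + 1672.68 + 397.66 = 7578.16
P = 7373.41 / 7578.16 × 100 = 97.2982
Fisher = √(L × P) = √(98.2299 × 97.2982) = 97.7629

97.76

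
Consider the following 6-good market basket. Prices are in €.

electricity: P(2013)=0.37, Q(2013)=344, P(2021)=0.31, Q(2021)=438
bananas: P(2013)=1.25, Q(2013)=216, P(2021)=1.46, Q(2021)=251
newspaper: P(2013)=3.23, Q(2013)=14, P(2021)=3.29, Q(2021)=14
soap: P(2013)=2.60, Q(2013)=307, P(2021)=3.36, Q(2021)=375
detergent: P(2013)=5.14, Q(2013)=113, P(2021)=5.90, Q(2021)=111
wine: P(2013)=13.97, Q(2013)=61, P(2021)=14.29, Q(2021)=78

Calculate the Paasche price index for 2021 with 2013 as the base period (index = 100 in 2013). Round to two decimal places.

Paasche price index uses current-period quantities as weights.
ΣP(2021)·Q(2021) = 0.31×438 + 1.46×251 + 3.29×14 + 3.36×375 + 5.90×111 + 14.29×78 = 135.78 + 366.46 + 46.06 + 1260 + 654.9 + 1114.62 = 3577.82
ΣP(2013)·Q(2021) = 0.37×438 + 1.25×251 + 3.23×14 + 2.60×375 + 5.14×111 + 13.97×78 = 162.06 + 313.75 + 45.22 + 975 + 570.54 + 1089.66 = 3156.23
Index = 3577.82 / 3156.23 × 100 = 113.3574

113.36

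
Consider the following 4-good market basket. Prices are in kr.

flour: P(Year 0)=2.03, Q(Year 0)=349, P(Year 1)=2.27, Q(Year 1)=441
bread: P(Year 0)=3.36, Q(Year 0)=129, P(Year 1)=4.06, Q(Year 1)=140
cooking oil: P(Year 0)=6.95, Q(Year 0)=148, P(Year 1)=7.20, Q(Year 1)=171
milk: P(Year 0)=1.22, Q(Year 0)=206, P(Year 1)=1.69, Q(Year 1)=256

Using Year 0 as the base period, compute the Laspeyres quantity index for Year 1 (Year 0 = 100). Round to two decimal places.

Laspeyres quantity index uses base-period prices as weights.
ΣP(Year 0)·Q(Year 1) = 2.03×441 + 3.36×140 + 6.95×171 + 1.22×256 = 895.23 + 470.4 + 1188.45 + 312.32 = 2866.4
ΣP(Year 0)·Q(Year 0) = 2.03×349 + 3.36×129 + 6.95×148 + 1.22×206 = 708.47 + 433.44 + 1028.6 + 251.32 = 2421.83
Index = 2866.4 / 2421.83 × 100 = 118.3568

118.36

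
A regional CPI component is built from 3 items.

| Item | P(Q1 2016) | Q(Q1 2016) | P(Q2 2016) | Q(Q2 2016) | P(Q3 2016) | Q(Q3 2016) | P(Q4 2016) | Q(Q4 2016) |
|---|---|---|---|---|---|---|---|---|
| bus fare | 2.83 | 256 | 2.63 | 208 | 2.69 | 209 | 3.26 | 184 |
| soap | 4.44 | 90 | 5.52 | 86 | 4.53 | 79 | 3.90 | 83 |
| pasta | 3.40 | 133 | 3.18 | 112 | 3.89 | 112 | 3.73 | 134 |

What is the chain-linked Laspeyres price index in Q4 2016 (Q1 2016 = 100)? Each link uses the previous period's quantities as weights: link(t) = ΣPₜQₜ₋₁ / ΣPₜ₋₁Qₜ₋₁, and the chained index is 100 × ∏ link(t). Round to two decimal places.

Link Q1 2016→Q2 2016:
ΣP(Q2 2016)Q(Q1 2016) = 2.63×256 + 5.52×90 + 3.18×133 = 673.28 + 496.8 + 422.94 = 1593.02
ΣP(Q1 2016)Q(Q1 2016) = 2.83×256 + 4.44×90 + 3.40×133 = 724.48 + 399.6 + 452.2 = 1576.28
link = 1593.02/1576.28 = 1.010620
Link Q2 2016→Q3 2016:
ΣP(Q3 2016)Q(Q2 2016) = 2.69×208 + 4.53×86 + 3.89×112 = 559.52 + 389.58 + 435.68 = 1384.78
ΣP(Q2 2016)Q(Q2 2016) = 2.63×208 + 5.52×86 + 3.18×112 = 547.04 + 474.72 + 356.16 = 1377.92
link = 1384.78/1377.92 = 1.004979
Link Q3 2016→Q4 2016:
ΣP(Q4 2016)Q(Q3 2016) = 3.26×209 + 3.90×79 + 3.73×112 = 681.34 + 308.1 + 417.76 = 1407.2
ΣP(Q3 2016)Q(Q3 2016) = 2.69×209 + 4.53×79 + 3.89×112 = 562.21 + 357.87 + 435.68 = 1355.76
link = 1407.2/1355.76 = 1.037942
Chained index = 100 × 1.010620 × 1.004979 × 1.037942 = 105.4187

105.42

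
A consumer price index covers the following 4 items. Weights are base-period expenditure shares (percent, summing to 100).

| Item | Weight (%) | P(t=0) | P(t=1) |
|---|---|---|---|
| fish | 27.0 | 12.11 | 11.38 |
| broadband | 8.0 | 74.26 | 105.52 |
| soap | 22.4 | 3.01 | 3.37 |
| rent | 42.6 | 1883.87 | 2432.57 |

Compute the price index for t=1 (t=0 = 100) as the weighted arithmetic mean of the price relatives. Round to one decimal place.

116.8

fish: 27.0 × (11.38/12.11) = 27.0 × 0.939719 = 25.3724
broadband: 8.0 × (105.52/74.26) = 8.0 × 1.420953 = 11.3676
soap: 22.4 × (3.37/3.01) = 22.4 × 1.119601 = 25.0791
rent: 42.6 × (2432.57/1883.87) = 42.6 × 1.291262 = 55.0078
Index = Σ wᵢ·(p₁ᵢ/p₀ᵢ) = 25.3724 + 11.3676 + 25.0791 + 55.0078 = 116.8269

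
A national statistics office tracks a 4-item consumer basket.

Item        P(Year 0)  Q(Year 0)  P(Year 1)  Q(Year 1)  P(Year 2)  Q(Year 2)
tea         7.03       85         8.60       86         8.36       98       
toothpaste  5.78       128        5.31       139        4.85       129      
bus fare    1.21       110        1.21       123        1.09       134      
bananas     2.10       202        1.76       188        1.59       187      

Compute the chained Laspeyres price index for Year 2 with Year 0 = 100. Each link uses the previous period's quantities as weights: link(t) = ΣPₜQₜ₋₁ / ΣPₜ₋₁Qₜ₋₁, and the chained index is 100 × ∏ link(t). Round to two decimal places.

93.52

Link Year 0→Year 1:
ΣP(Year 1)Q(Year 0) = 8.60×85 + 5.31×128 + 1.21×110 + 1.76×202 = 731 + 679.68 + 133.1 + 355.52 = 1899.3
ΣP(Year 0)Q(Year 0) = 7.03×85 + 5.78×128 + 1.21×110 + 2.10×202 = 597.55 + 739.84 + 133.1 + 424.2 = 1894.69
link = 1899.3/1894.69 = 1.002433
Link Year 1→Year 2:
ΣP(Year 2)Q(Year 1) = 8.36×86 + 4.85×139 + 1.09×123 + 1.59×188 = 718.96 + 674.15 + 134.07 + 298.92 = 1826.1
ΣP(Year 1)Q(Year 1) = 8.60×86 + 5.31×139 + 1.21×123 + 1.76×188 = 739.6 + 738.09 + 148.83 + 330.88 = 1957.4
link = 1826.1/1957.4 = 0.932921
Chained index = 100 × 1.002433 × 0.932921 = 93.5191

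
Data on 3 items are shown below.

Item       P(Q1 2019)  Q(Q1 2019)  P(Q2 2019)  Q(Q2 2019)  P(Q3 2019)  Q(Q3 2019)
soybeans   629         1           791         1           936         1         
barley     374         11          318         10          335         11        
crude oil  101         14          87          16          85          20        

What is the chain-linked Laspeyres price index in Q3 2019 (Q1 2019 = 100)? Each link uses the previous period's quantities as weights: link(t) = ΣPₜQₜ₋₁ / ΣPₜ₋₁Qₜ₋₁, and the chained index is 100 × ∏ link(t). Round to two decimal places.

Link Q1 2019→Q2 2019:
ΣP(Q2 2019)Q(Q1 2019) = 791×1 + 318×11 + 87×14 = 791 + 3498 + 1218 = 5507
ΣP(Q1 2019)Q(Q1 2019) = 629×1 + 374×11 + 101×14 = 629 + 4114 + 1414 = 6157
link = 5507/6157 = 0.894429
Link Q2 2019→Q3 2019:
ΣP(Q3 2019)Q(Q2 2019) = 936×1 + 335×10 + 85×16 = 936 + 3350 + 1360 = 5646
ΣP(Q2 2019)Q(Q2 2019) = 791×1 + 318×10 + 87×16 = 791 + 3180 + 1392 = 5363
link = 5646/5363 = 1.052769
Chained index = 100 × 0.894429 × 1.052769 = 94.1627

94.16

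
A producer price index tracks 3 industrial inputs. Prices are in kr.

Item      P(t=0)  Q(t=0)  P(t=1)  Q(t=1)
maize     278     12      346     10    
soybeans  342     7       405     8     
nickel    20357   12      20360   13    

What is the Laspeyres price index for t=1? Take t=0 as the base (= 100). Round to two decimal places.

100.52

Laspeyres price index uses base-period quantities as weights.
ΣP(t=1)·Q(t=0) = 346×12 + 405×7 + 20360×12 = 4152 + 2835 + 244320 = 251307
ΣP(t=0)·Q(t=0) = 278×12 + 342×7 + 20357×12 = 3336 + 2394 + 244284 = 250014
Index = 251307 / 250014 × 100 = 100.5172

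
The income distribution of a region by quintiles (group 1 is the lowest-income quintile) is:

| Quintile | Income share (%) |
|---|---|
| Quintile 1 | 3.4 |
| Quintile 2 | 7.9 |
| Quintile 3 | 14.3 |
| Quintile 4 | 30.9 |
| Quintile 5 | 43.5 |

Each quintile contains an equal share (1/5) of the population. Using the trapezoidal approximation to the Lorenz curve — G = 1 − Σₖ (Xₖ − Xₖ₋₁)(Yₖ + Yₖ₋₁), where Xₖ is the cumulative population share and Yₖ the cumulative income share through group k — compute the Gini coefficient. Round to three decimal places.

Cumulative income shares Yₖ: 0.0340, 0.1130, 0.2560, 0.5650, 1.0000
Σ (Xₖ−Xₖ₋₁)(Yₖ+Yₖ₋₁) = (1/5)(0.0340+0.0000) + (1/5)(0.1130+0.0340) + (1/5)(0.2560+0.1130) + (1/5)(0.5650+0.2560) + (1/5)(1.0000+0.5650)
  = 0.0068 + 0.0294 + 0.0738 + 0.1642 + 0.3130 = 0.5872
G = 1 − 0.5872 = 0.4128

0.413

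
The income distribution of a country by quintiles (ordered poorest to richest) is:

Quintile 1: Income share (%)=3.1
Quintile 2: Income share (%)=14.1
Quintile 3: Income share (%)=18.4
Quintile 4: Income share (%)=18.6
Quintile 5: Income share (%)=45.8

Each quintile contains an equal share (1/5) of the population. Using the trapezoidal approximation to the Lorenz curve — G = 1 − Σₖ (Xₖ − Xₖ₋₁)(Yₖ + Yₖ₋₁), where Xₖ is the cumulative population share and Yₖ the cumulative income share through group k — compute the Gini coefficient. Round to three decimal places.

0.360

Cumulative income shares Yₖ: 0.0310, 0.1720, 0.3560, 0.5420, 1.0000
Σ (Xₖ−Xₖ₋₁)(Yₖ+Yₖ₋₁) = (1/5)(0.0310+0.0000) + (1/5)(0.1720+0.0310) + (1/5)(0.3560+0.1720) + (1/5)(0.5420+0.3560) + (1/5)(1.0000+0.5420)
  = 0.0062 + 0.0406 + 0.1056 + 0.1796 + 0.3084 = 0.6404
G = 1 − 0.6404 = 0.3596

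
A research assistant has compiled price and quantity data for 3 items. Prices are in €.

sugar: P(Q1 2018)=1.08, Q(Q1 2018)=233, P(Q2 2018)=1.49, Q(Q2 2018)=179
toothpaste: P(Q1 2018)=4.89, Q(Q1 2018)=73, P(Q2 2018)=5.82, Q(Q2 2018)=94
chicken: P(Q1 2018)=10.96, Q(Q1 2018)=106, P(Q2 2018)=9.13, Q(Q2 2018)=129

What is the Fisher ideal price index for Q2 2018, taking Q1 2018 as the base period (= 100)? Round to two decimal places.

97.31

Laspeyres component (base-period weights):
ΣP(Q2 2018)Q(Q1 2018) = 1.49×233 + 5.82×73 + 9.13×106 = 347.17 + 424.86 + 967.78 = 1739.81
ΣP(Q1 2018)Q(Q1 2018) = 1.08×233 + 4.89×73 + 10.96×106 = 251.64 + 356.97 + 1161.76 = 1770.37
L = 1739.81 / 1770.37 × 100 = 98.2738
Paasche component (current-period weights):
ΣP(Q2 2018)Q(Q2 2018) = 1.49×179 + 5.82×94 + 9.13×129 = 266.71 + 547.08 + 1177.77 = 1991.56
ΣP(Q1 2018)Q(Q2 2018) = 1.08×179 + 4.89×94 + 10.96×129 = 193.32 + 459.66 + 1413.84 = 2066.82
P = 1991.56 / 2066.82 × 100 = 96.3587
Fisher = √(L × P) = √(98.2738 × 96.3587) = 97.3115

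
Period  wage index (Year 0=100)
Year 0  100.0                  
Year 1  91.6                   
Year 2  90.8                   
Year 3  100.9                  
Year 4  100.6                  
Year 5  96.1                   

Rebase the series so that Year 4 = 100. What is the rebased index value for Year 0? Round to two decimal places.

Rebased(Year 0) = 100.0 / 100.6 × 100 = 99.4036

99.40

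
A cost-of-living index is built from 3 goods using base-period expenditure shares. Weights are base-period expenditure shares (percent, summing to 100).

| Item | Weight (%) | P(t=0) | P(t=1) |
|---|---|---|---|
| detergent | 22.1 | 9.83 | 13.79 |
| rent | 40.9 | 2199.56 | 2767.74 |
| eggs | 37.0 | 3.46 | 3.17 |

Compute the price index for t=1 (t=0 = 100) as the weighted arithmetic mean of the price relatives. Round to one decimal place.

116.4

detergent: 22.1 × (13.79/9.83) = 22.1 × 1.402848 = 31.0030
rent: 40.9 × (2767.74/2199.56) = 40.9 × 1.258315 = 51.4651
eggs: 37.0 × (3.17/3.46) = 37.0 × 0.916185 = 33.8988
Index = Σ wᵢ·(p₁ᵢ/p₀ᵢ) = 31.0030 + 51.4651 + 33.8988 = 116.3669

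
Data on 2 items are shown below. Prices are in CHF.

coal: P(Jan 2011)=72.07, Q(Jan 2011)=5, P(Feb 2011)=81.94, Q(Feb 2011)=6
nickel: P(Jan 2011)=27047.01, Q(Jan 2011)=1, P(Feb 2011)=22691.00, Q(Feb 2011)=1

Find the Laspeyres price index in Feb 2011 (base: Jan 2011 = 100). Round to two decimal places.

84.29

Laspeyres price index uses base-period quantities as weights.
ΣP(Feb 2011)·Q(Jan 2011) = 81.94×5 + 22691.00×1 = 409.7 + 22691 = 23100.7
ΣP(Jan 2011)·Q(Jan 2011) = 72.07×5 + 27047.01×1 = 360.35 + 27047.01 = 27407.36
Index = 23100.7 / 27407.36 × 100 = 84.2865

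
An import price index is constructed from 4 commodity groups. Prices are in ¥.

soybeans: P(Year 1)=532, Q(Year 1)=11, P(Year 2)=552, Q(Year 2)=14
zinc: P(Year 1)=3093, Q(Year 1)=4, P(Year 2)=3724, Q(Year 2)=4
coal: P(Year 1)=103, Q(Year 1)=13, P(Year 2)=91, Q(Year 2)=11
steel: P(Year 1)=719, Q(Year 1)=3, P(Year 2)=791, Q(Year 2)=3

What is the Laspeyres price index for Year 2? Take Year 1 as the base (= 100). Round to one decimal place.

112.9

Laspeyres price index uses base-period quantities as weights.
ΣP(Year 2)·Q(Year 1) = 552×11 + 3724×4 + 91×13 + 791×3 = 6072 + 14896 + 1183 + 2373 = 24524
ΣP(Year 1)·Q(Year 1) = 532×11 + 3093×4 + 103×13 + 719×3 = 5852 + 12372 + 1339 + 2157 = 21720
Index = 24524 / 21720 × 100 = 112.9098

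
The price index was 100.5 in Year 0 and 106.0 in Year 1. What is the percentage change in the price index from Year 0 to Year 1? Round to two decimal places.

Change = (106.0 − 100.5) / 100.5 × 100
       = 5.5 / 100.5 × 100 = 5.4726%

5.47%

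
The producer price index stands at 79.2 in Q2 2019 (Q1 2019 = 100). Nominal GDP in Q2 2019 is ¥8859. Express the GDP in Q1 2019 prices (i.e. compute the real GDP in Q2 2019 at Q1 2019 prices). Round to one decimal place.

11185.6

Real = Nominal ÷ (Index/100) = 8859 ÷ (79.2/100)
     = 8859 ÷ 0.792 = 11185.6061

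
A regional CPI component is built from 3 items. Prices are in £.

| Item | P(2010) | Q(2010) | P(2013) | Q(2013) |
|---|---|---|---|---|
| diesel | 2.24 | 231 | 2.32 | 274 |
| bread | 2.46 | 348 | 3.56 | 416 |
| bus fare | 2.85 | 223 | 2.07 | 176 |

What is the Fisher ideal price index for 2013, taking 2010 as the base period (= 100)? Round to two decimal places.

Laspeyres component (base-period weights):
ΣP(2013)Q(2010) = 2.32×231 + 3.56×348 + 2.07×223 = 535.92 + 1238.88 + 461.61 = 2236.41
ΣP(2010)Q(2010) = 2.24×231 + 2.46×348 + 2.85×223 = 517.44 + 856.08 + 635.55 = 2009.07
L = 2236.41 / 2009.07 × 100 = 111.3157
Paasche component (current-period weights):
ΣP(2013)Q(2013) = 2.32×274 + 3.56×416 + 2.07×176 = 635.68 + 1480.96 + 364.32 = 2480.96
ΣP(2010)Q(2013) = 2.24×274 + 2.46×416 + 2.85×176 = 613.76 + 1023.36 + 501.6 = 2138.72
P = 2480.96 / 2138.72 × 100 = 116.0021
Fisher = √(L × P) = √(111.3157 × 116.0021) = 113.6347

113.63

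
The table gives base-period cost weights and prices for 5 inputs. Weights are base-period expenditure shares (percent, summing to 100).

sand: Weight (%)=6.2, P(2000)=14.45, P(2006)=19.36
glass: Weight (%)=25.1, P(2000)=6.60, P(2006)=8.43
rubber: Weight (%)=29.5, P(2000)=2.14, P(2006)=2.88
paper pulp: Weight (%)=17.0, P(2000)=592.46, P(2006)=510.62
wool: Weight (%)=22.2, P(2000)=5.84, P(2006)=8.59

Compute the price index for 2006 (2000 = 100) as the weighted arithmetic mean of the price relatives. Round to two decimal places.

127.37

sand: 6.2 × (19.36/14.45) = 6.2 × 1.339792 = 8.3067
glass: 25.1 × (8.43/6.60) = 25.1 × 1.277273 = 32.0595
rubber: 29.5 × (2.88/2.14) = 29.5 × 1.345794 = 39.7009
paper pulp: 17.0 × (510.62/592.46) = 17.0 × 0.861864 = 14.6517
wool: 22.2 × (8.59/5.84) = 22.2 × 1.470890 = 32.6538
Index = Σ wᵢ·(p₁ᵢ/p₀ᵢ) = 8.3067 + 32.0595 + 39.7009 + 14.6517 + 32.6538 = 127.3726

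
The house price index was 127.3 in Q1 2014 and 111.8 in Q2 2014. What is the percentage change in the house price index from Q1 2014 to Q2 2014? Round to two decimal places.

Change = (111.8 − 127.3) / 127.3 × 100
       = -15.5 / 127.3 × 100 = -12.1760%

-12.18%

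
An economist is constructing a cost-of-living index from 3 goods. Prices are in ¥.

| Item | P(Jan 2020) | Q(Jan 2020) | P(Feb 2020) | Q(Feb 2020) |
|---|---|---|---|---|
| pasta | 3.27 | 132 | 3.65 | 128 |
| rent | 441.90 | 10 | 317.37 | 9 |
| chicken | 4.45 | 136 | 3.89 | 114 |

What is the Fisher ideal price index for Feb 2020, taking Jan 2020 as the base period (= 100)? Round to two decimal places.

76.76

Laspeyres component (base-period weights):
ΣP(Feb 2020)Q(Jan 2020) = 3.65×132 + 317.37×10 + 3.89×136 = 481.8 + 3173.7 + 529.04 = 4184.54
ΣP(Jan 2020)Q(Jan 2020) = 3.27×132 + 441.90×10 + 4.45×136 = 431.64 + 4419 + 605.2 = 5455.84
L = 4184.54 / 5455.84 × 100 = 76.6984
Paasche component (current-period weights):
ΣP(Feb 2020)Q(Feb 2020) = 3.65×128 + 317.37×9 + 3.89×114 = 467.2 + 2856.33 + 443.46 = 3766.99
ΣP(Jan 2020)Q(Feb 2020) = 3.27×128 + 441.90×9 + 4.45×114 = 418.56 + 3977.1 + 507.3 = 4902.96
P = 3766.99 / 4902.96 × 100 = 76.8309
Fisher = √(L × P) = √(76.6984 × 76.8309) = 76.7646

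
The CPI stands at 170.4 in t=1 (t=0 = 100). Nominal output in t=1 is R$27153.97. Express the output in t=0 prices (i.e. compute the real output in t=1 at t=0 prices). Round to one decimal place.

Real = Nominal ÷ (Index/100) = 27153.97 ÷ (170.4/100)
     = 27153.97 ÷ 1.704 = 15935.4284

15935.4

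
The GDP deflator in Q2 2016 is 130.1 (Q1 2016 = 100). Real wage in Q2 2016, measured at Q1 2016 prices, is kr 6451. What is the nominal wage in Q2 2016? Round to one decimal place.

8392.8

Nominal = Real × (Index/100) = 6451 × (130.1/100)
        = 6451 × 1.301 = 8392.7510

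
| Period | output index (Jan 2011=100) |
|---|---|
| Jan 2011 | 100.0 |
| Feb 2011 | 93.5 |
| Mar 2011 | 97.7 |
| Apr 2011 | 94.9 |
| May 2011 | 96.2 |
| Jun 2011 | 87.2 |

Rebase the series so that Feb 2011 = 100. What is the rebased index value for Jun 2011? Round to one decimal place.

Rebased(Jun 2011) = 87.2 / 93.5 × 100 = 93.2620

93.3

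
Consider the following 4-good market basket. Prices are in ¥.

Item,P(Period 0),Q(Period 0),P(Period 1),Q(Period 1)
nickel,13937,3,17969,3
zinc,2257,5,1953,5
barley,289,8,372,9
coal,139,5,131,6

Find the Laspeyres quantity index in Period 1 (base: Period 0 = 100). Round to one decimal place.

100.8

Laspeyres quantity index uses base-period prices as weights.
ΣP(Period 0)·Q(Period 1) = 13937×3 + 2257×5 + 289×9 + 139×6 = 41811 + 11285 + 2601 + 834 = 56531
ΣP(Period 0)·Q(Period 0) = 13937×3 + 2257×5 + 289×8 + 139×5 = 41811 + 11285 + 2312 + 695 = 56103
Index = 56531 / 56103 × 100 = 100.7629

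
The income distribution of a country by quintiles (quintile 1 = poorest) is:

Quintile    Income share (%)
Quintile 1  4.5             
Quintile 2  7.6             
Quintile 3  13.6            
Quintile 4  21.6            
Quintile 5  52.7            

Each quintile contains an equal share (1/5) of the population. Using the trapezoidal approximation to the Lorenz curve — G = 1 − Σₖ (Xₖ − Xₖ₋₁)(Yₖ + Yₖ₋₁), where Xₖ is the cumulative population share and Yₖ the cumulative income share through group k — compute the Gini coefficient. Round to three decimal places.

0.442

Cumulative income shares Yₖ: 0.0450, 0.1210, 0.2570, 0.4730, 1.0000
Σ (Xₖ−Xₖ₋₁)(Yₖ+Yₖ₋₁) = (1/5)(0.0450+0.0000) + (1/5)(0.1210+0.0450) + (1/5)(0.2570+0.1210) + (1/5)(0.4730+0.2570) + (1/5)(1.0000+0.4730)
  = 0.0090 + 0.0332 + 0.0756 + 0.1460 + 0.2946 = 0.5584
G = 1 − 0.5584 = 0.4416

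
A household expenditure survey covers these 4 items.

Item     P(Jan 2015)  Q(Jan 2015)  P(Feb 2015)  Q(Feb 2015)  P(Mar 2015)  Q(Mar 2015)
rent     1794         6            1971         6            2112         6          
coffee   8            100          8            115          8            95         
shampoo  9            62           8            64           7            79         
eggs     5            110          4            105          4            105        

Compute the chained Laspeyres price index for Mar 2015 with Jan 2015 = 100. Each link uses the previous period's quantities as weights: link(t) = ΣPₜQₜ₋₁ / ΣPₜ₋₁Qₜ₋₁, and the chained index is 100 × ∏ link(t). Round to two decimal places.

113.14

Link Jan 2015→Feb 2015:
ΣP(Feb 2015)Q(Jan 2015) = 1971×6 + 8×100 + 8×62 + 4×110 = 11826 + 800 + 496 + 440 = 13562
ΣP(Jan 2015)Q(Jan 2015) = 1794×6 + 8×100 + 9×62 + 5×110 = 10764 + 800 + 558 + 550 = 12672
link = 13562/12672 = 1.070234
Link Feb 2015→Mar 2015:
ΣP(Mar 2015)Q(Feb 2015) = 2112×6 + 8×115 + 7×64 + 4×105 = 12672 + 920 + 448 + 420 = 14460
ΣP(Feb 2015)Q(Feb 2015) = 1971×6 + 8×115 + 8×64 + 4×105 = 11826 + 920 + 512 + 420 = 13678
link = 14460/13678 = 1.057172
Chained index = 100 × 1.070234 × 1.057172 = 113.1421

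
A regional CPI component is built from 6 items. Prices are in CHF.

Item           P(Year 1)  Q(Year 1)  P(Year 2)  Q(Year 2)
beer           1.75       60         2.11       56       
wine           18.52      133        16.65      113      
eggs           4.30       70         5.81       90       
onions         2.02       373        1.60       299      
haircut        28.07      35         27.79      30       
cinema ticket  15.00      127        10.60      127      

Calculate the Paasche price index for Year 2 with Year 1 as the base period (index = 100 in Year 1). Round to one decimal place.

Paasche price index uses current-period quantities as weights.
ΣP(Year 2)·Q(Year 2) = 2.11×56 + 16.65×113 + 5.81×90 + 1.60×299 + 27.79×30 + 10.60×127 = 118.16 + 1881.45 + 522.9 + 478.4 + 833.7 + 1346.2 = 5180.81
ΣP(Year 1)·Q(Year 2) = 1.75×56 + 18.52×113 + 4.30×90 + 2.02×299 + 28.07×30 + 15.00×127 = 98 + 2092.76 + 387 + 603.98 + 842.1 + 1905 = 5928.84
Index = 5180.81 / 5928.84 × 100 = 87.3832

87.4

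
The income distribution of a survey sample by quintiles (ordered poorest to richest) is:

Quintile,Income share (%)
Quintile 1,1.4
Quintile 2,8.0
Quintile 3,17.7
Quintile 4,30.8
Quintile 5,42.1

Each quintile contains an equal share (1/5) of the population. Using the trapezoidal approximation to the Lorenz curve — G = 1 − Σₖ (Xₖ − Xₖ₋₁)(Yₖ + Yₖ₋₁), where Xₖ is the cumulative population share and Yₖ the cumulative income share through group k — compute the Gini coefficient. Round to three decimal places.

0.417

Cumulative income shares Yₖ: 0.0140, 0.0940, 0.2710, 0.5790, 1.0000
Σ (Xₖ−Xₖ₋₁)(Yₖ+Yₖ₋₁) = (1/5)(0.0140+0.0000) + (1/5)(0.0940+0.0140) + (1/5)(0.2710+0.0940) + (1/5)(0.5790+0.2710) + (1/5)(1.0000+0.5790)
  = 0.0028 + 0.0216 + 0.0730 + 0.1700 + 0.3158 = 0.5832
G = 1 − 0.5832 = 0.4168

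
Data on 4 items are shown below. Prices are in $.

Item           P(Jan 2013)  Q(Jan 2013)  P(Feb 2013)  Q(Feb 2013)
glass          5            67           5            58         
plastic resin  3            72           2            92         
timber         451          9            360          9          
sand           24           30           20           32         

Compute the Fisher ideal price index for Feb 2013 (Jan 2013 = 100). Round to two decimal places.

Laspeyres component (base-period weights):
ΣP(Feb 2013)Q(Jan 2013) = 5×67 + 2×72 + 360×9 + 20×30 = 335 + 144 + 3240 + 600 = 4319
ΣP(Jan 2013)Q(Jan 2013) = 5×67 + 3×72 + 451×9 + 24×30 = 335 + 216 + 4059 + 720 = 5330
L = 4319 / 5330 × 100 = 81.0319
Paasche component (current-period weights):
ΣP(Feb 2013)Q(Feb 2013) = 5×58 + 2×92 + 360×9 + 20×32 = 290 + 184 + 3240 + 640 = 4354
ΣP(Jan 2013)Q(Feb 2013) = 5×58 + 3×92 + 451×9 + 24×32 = 290 + 276 + 4059 + 768 = 5393
P = 4354 / 5393 × 100 = 80.7343
Fisher = √(L × P) = √(81.0319 × 80.7343) = 80.8830

80.88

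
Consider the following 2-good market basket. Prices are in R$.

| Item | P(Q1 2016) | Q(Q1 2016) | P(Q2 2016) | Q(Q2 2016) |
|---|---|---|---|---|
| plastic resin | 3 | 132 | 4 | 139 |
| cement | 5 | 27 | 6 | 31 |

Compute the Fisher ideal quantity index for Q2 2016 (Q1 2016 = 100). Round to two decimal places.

107.63

Laspeyres component (base-period weights):
ΣP(Q1 2016)Q(Q2 2016) = 3×139 + 5×31 = 417 + 155 = 572
ΣP(Q1 2016)Q(Q1 2016) = 3×132 + 5×27 = 396 + 135 = 531
L = 572 / 531 × 100 = 107.7213
Paasche component (current-period weights):
ΣP(Q2 2016)Q(Q2 2016) = 4×139 + 6×31 = 556 + 186 = 742
ΣP(Q2 2016)Q(Q1 2016) = 4×132 + 6×27 = 528 + 162 = 690
P = 742 / 690 × 100 = 107.5362
Fisher = √(L × P) = √(107.7213 × 107.5362) = 107.6287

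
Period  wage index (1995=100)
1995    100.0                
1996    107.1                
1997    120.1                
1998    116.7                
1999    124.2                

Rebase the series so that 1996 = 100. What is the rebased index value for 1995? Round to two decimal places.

93.37

Rebased(1995) = 100.0 / 107.1 × 100 = 93.3707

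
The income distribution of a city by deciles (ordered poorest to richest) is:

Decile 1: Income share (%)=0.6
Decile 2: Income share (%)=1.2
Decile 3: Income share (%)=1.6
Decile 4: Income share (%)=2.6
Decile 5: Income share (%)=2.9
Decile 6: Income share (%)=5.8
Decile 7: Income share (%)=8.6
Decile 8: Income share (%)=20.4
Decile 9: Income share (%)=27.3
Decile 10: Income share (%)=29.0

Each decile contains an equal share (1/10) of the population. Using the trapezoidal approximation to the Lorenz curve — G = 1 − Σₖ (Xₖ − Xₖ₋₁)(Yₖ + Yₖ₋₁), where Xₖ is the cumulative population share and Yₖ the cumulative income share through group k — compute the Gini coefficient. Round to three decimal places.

Cumulative income shares Yₖ: 0.0060, 0.0180, 0.0340, 0.0600, 0.0890, 0.1470, 0.2330, 0.4370, 0.7100, 1.0000
Σ (Xₖ−Xₖ₋₁)(Yₖ+Yₖ₋₁) = (1/10)(0.0060+0.0000) + (1/10)(0.0180+0.0060) + (1/10)(0.0340+0.0180) + (1/10)(0.0600+0.0340) + (1/10)(0.0890+0.0600) + (1/10)(0.1470+0.0890) + (1/10)(0.2330+0.1470) + (1/10)(0.4370+0.2330) + (1/10)(0.7100+0.4370) + (1/10)(1.0000+0.7100)
  = 0.0006 + 0.0024 + 0.0052 + 0.0094 + 0.0149 + 0.0236 + 0.0380 + 0.0670 + 0.1147 + 0.1710 = 0.4468
G = 1 − 0.4468 = 0.5532

0.553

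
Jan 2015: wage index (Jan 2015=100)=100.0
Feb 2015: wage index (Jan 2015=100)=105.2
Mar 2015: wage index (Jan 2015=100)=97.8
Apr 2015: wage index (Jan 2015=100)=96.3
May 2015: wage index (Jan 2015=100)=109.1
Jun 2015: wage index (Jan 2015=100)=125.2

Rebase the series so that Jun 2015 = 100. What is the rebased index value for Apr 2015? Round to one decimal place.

76.9

Rebased(Apr 2015) = 96.3 / 125.2 × 100 = 76.9169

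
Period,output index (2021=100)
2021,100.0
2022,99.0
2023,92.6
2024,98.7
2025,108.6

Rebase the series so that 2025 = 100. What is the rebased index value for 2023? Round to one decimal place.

Rebased(2023) = 92.6 / 108.6 × 100 = 85.2670

85.3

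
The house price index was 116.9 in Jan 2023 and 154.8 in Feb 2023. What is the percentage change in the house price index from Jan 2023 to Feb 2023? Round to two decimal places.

32.42%

Change = (154.8 − 116.9) / 116.9 × 100
       = 37.9 / 116.9 × 100 = 32.4209%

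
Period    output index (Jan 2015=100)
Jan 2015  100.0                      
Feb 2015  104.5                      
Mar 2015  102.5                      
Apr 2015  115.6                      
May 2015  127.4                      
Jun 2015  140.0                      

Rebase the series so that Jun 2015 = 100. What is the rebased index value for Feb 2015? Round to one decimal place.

74.6

Rebased(Feb 2015) = 104.5 / 140.0 × 100 = 74.6429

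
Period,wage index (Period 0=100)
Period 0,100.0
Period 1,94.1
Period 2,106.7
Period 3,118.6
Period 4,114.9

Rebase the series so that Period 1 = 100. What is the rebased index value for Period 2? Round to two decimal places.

113.39

Rebased(Period 2) = 106.7 / 94.1 × 100 = 113.3900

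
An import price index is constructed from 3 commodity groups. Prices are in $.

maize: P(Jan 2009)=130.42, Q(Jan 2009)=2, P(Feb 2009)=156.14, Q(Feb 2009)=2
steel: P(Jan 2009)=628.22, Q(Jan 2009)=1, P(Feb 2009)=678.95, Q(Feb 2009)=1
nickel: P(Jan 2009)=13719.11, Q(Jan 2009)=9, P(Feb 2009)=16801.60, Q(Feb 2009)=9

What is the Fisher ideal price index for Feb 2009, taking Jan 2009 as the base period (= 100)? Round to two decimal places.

122.39

Laspeyres component (base-period weights):
ΣP(Feb 2009)Q(Jan 2009) = 156.14×2 + 678.95×1 + 16801.60×9 = 312.28 + 678.95 + 151214.4 = 152205.63
ΣP(Jan 2009)Q(Jan 2009) = 130.42×2 + 628.22×1 + 13719.11×9 = 260.84 + 628.22 + 123471.99 = 124361.05
L = 152205.63 / 124361.05 × 100 = 122.3901
Paasche component (current-period weights):
ΣP(Feb 2009)Q(Feb 2009) = 156.14×2 + 678.95×1 + 16801.60×9 = 312.28 + 678.95 + 151214.4 = 152205.63
ΣP(Jan 2009)Q(Feb 2009) = 130.42×2 + 628.22×1 + 13719.11×9 = 260.84 + 628.22 + 123471.99 = 124361.05
P = 152205.63 / 124361.05 × 100 = 122.3901
Fisher = √(L × P) = √(122.3901 × 122.3901) = 122.3901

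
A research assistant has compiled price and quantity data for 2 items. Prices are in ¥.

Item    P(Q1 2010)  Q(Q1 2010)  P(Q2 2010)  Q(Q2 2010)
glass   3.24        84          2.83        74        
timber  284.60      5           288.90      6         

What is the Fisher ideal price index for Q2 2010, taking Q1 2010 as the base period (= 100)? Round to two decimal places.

Laspeyres component (base-period weights):
ΣP(Q2 2010)Q(Q1 2010) = 2.83×84 + 288.90×5 = 237.72 + 1444.5 = 1682.22
ΣP(Q1 2010)Q(Q1 2010) = 3.24×84 + 284.60×5 = 272.16 + 1423 = 1695.16
L = 1682.22 / 1695.16 × 100 = 99.2367
Paasche component (current-period weights):
ΣP(Q2 2010)Q(Q2 2010) = 2.83×74 + 288.90×6 = 209.42 + 1733.4 = 1942.82
ΣP(Q1 2010)Q(Q2 2010) = 3.24×74 + 284.60×6 = 239.76 + 1707.6 = 1947.36
P = 1942.82 / 1947.36 × 100 = 99.7669
Fisher = √(L × P) = √(99.2367 × 99.7669) = 99.5014

99.50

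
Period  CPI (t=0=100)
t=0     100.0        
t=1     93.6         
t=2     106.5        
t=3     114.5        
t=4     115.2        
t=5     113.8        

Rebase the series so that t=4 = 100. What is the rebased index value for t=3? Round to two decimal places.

Rebased(t=3) = 114.5 / 115.2 × 100 = 99.3924

99.39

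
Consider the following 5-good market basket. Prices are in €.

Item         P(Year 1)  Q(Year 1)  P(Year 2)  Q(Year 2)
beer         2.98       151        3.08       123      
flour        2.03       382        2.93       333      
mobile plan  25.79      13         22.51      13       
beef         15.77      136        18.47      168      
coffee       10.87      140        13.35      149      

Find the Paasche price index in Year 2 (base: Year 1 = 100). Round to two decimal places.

119.35

Paasche price index uses current-period quantities as weights.
ΣP(Year 2)·Q(Year 2) = 3.08×123 + 2.93×333 + 22.51×13 + 18.47×168 + 13.35×149 = 378.84 + 975.69 + 292.63 + 3102.96 + 1989.15 = 6739.27
ΣP(Year 1)·Q(Year 2) = 2.98×123 + 2.03×333 + 25.79×13 + 15.77×168 + 10.87×149 = 366.54 + 675.99 + 335.27 + 2649.36 + 1619.63 = 5646.79
Index = 6739.27 / 5646.79 × 100 = 119.3469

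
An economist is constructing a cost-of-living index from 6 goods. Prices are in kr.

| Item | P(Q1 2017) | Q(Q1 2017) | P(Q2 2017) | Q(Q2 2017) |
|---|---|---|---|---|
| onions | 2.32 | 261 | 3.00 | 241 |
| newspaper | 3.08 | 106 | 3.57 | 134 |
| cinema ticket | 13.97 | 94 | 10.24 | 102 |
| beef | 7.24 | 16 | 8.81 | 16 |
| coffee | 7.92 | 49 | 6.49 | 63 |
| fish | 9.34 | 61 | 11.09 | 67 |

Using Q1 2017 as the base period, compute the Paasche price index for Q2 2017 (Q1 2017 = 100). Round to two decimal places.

Paasche price index uses current-period quantities as weights.
ΣP(Q2 2017)·Q(Q2 2017) = 3.00×241 + 3.57×134 + 10.24×102 + 8.81×16 + 6.49×63 + 11.09×67 = 723 + 478.38 + 1044.48 + 140.96 + 408.87 + 743.03 = 3538.72
ΣP(Q1 2017)·Q(Q2 2017) = 2.32×241 + 3.08×134 + 13.97×102 + 7.24×16 + 7.92×63 + 9.34×67 = 559.12 + 412.72 + 1424.94 + 115.84 + 498.96 + 625.78 = 3637.36
Index = 3538.72 / 3637.36 × 100 = 97.2881

97.29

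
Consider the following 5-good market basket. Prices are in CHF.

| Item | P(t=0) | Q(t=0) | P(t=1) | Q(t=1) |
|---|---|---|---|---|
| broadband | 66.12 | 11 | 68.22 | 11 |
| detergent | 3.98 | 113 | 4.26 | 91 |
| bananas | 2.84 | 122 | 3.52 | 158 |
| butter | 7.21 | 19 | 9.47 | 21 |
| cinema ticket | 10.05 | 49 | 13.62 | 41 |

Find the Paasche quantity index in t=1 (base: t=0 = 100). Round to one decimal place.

97.7

Paasche quantity index uses current-period prices as weights.
ΣP(t=1)·Q(t=1) = 68.22×11 + 4.26×91 + 3.52×158 + 9.47×21 + 13.62×41 = 750.42 + 387.66 + 556.16 + 198.87 + 558.42 = 2451.53
ΣP(t=1)·Q(t=0) = 68.22×11 + 4.26×113 + 3.52×122 + 9.47×19 + 13.62×49 = 750.42 + 481.38 + 429.44 + 179.93 + 667.38 = 2508.55
Index = 2451.53 / 2508.55 × 100 = 97.7270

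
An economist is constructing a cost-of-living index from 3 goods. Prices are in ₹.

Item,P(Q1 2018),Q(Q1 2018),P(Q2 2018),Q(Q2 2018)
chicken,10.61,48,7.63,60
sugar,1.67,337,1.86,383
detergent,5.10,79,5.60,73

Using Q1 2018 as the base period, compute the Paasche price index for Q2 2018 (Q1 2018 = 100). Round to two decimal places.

95.78

Paasche price index uses current-period quantities as weights.
ΣP(Q2 2018)·Q(Q2 2018) = 7.63×60 + 1.86×383 + 5.60×73 = 457.8 + 712.38 + 408.8 = 1578.98
ΣP(Q1 2018)·Q(Q2 2018) = 10.61×60 + 1.67×383 + 5.10×73 = 636.6 + 639.61 + 372.3 = 1648.51
Index = 1578.98 / 1648.51 × 100 = 95.7823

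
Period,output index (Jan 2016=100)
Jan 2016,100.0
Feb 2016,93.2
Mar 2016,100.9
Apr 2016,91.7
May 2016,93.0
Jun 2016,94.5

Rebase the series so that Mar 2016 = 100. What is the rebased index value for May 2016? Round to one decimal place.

92.2

Rebased(May 2016) = 93.0 / 100.9 × 100 = 92.1705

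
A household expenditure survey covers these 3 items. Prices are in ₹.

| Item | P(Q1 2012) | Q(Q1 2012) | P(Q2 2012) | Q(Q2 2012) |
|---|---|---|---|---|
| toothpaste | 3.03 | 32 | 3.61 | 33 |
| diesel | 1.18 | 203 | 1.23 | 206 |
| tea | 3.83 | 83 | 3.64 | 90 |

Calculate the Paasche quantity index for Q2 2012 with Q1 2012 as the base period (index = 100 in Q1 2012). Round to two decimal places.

Paasche quantity index uses current-period prices as weights.
ΣP(Q2 2012)·Q(Q2 2012) = 3.61×33 + 1.23×206 + 3.64×90 = 119.13 + 253.38 + 327.6 = 700.11
ΣP(Q2 2012)·Q(Q1 2012) = 3.61×32 + 1.23×203 + 3.64×83 = 115.52 + 249.69 + 302.12 = 667.33
Index = 700.11 / 667.33 × 100 = 104.9121

104.91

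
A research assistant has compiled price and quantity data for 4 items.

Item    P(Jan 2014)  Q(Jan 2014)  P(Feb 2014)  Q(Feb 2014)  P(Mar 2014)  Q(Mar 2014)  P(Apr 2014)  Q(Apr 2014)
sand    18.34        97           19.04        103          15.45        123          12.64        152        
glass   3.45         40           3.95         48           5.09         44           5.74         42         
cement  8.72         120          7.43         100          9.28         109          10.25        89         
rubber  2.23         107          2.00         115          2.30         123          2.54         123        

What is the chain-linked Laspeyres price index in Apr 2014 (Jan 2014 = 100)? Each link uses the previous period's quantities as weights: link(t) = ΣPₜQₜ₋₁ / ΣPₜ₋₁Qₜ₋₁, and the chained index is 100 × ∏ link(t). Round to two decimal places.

Link Jan 2014→Feb 2014:
ΣP(Feb 2014)Q(Jan 2014) = 19.04×97 + 3.95×40 + 7.43×120 + 2.00×107 = 1846.88 + 158 + 891.6 + 214 = 3110.48
ΣP(Jan 2014)Q(Jan 2014) = 18.34×97 + 3.45×40 + 8.72×120 + 2.23×107 = 1778.98 + 138 + 1046.4 + 238.61 = 3201.99
link = 3110.48/3201.99 = 0.971421
Link Feb 2014→Mar 2014:
ΣP(Mar 2014)Q(Feb 2014) = 15.45×103 + 5.09×48 + 9.28×100 + 2.30×115 = 1591.35 + 244.32 + 928 + 264.5 = 3028.17
ΣP(Feb 2014)Q(Feb 2014) = 19.04×103 + 3.95×48 + 7.43×100 + 2.00×115 = 1961.12 + 189.6 + 743 + 230 = 3123.72
link = 3028.17/3123.72 = 0.969411
Link Mar 2014→Apr 2014:
ΣP(Apr 2014)Q(Mar 2014) = 12.64×123 + 5.74×44 + 10.25×109 + 2.54×123 = 1554.72 + 252.56 + 1117.25 + 312.42 = 3236.95
ΣP(Mar 2014)Q(Mar 2014) = 15.45×123 + 5.09×44 + 9.28×109 + 2.30×123 = 1900.35 + 223.96 + 1011.52 + 282.9 = 3418.73
link = 3236.95/3418.73 = 0.946828
Chained index = 100 × 0.971421 × 0.969411 × 0.946828 = 89.1634

89.16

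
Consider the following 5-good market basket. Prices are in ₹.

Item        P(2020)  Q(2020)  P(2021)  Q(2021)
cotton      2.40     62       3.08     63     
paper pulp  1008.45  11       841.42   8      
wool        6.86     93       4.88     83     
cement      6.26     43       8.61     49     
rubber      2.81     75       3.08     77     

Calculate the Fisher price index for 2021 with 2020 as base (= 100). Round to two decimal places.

85.38

Laspeyres component (base-period weights):
ΣP(2021)Q(2020) = 3.08×62 + 841.42×11 + 4.88×93 + 8.61×43 + 3.08×75 = 190.96 + 9255.62 + 453.84 + 370.23 + 231 = 10501.65
ΣP(2020)Q(2020) = 2.40×62 + 1008.45×11 + 6.86×93 + 6.26×43 + 2.81×75 = 148.8 + 11092.95 + 637.98 + 269.18 + 210.75 = 12359.66
L = 10501.65 / 12359.66 × 100 = 84.9671
Paasche component (current-period weights):
ΣP(2021)Q(2021) = 3.08×63 + 841.42×8 + 4.88×83 + 8.61×49 + 3.08×77 = 194.04 + 6731.36 + 405.04 + 421.89 + 237.16 = 7989.49
ΣP(2020)Q(2021) = 2.40×63 + 1008.45×8 + 6.86×83 + 6.26×49 + 2.81×77 = 151.2 + 8067.6 + 569.38 + 306.74 + 216.37 = 9311.29
P = 7989.49 / 9311.29 × 100 = 85.8043
Fisher = √(L × P) = √(84.9671 × 85.8043) = 85.3847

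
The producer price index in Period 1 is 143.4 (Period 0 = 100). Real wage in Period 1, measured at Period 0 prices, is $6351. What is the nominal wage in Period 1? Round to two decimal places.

9107.33

Nominal = Real × (Index/100) = 6351 × (143.4/100)
        = 6351 × 1.434 = 9107.3340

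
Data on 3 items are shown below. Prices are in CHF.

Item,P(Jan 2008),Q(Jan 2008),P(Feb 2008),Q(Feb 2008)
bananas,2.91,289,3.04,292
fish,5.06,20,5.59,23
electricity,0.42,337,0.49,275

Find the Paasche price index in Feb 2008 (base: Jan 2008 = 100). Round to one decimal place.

106.4

Paasche price index uses current-period quantities as weights.
ΣP(Feb 2008)·Q(Feb 2008) = 3.04×292 + 5.59×23 + 0.49×275 = 887.68 + 128.57 + 134.75 = 1151
ΣP(Jan 2008)·Q(Feb 2008) = 2.91×292 + 5.06×23 + 0.42×275 = 849.72 + 116.38 + 115.5 = 1081.6
Index = 1151 / 1081.6 × 100 = 106.4164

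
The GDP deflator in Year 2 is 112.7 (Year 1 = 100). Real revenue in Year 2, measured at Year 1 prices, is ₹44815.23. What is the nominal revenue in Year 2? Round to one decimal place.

Nominal = Real × (Index/100) = 44815.23 × (112.7/100)
        = 44815.23 × 1.127 = 50506.7642

50506.8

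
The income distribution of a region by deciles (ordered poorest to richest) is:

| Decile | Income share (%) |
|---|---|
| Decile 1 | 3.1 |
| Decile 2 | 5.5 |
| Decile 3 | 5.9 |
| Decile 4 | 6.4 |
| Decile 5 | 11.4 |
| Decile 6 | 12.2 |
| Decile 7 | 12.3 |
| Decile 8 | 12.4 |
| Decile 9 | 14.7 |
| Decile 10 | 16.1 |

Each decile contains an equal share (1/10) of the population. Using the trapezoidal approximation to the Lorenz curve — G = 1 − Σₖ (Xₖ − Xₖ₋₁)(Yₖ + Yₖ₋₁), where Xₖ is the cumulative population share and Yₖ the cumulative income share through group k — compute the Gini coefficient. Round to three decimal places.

0.232

Cumulative income shares Yₖ: 0.0310, 0.0860, 0.1450, 0.2090, 0.3230, 0.4450, 0.5680, 0.6920, 0.8390, 1.0000
Σ (Xₖ−Xₖ₋₁)(Yₖ+Yₖ₋₁) = (1/10)(0.0310+0.0000) + (1/10)(0.0860+0.0310) + (1/10)(0.1450+0.0860) + (1/10)(0.2090+0.1450) + (1/10)(0.3230+0.2090) + (1/10)(0.4450+0.3230) + (1/10)(0.5680+0.4450) + (1/10)(0.6920+0.5680) + (1/10)(0.8390+0.6920) + (1/10)(1.0000+0.8390)
  = 0.0031 + 0.0117 + 0.0231 + 0.0354 + 0.0532 + 0.0768 + 0.1013 + 0.1260 + 0.1531 + 0.1839 = 0.7676
G = 1 − 0.7676 = 0.2324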